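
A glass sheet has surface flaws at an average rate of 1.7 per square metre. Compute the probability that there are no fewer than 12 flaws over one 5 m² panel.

0.1513

Over the interval, μ = 1.7 × 5 = 8.5 (a 5 m² panel = 5 square metres).
P(N ≥ 12) = 1 − P(N ≤ 11) = 1 − Σ_{j=0}^{11} e^(−μ) μ^j/j! ≈ 0.1513.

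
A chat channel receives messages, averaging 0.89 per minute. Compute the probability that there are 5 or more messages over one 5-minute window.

0.4584

Over the interval, μ = 0.89 × 5 = 4.45 (a 5-minute window = 5 minutes).
P(N ≥ 5) = 1 − P(N ≤ 4) = 1 − Σ_{j=0}^{4} e^(−μ) μ^j/j! ≈ 0.4584.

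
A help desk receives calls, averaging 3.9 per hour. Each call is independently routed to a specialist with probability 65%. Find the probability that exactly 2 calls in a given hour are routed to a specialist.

0.2547

Thinning: the calls that are routed to a specialist themselves form a Poisson process with rate 0.65 × 3.9 = 2.535 per hour.
So μ = 2.535.
P(N = 2) = e^(−2.535) · 2.535^2/2! ≈ 0.2547.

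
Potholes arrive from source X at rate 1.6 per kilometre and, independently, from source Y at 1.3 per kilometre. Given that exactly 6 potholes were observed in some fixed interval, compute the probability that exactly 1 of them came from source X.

0.0599

Given the total, each event is independently from source X with probability p = λ_X/(λ_X+λ_Y) = 1.6/2.9 ≈ 0.5517.
So K ~ Binomial(6, 1.6/2.9): P(K = 1) = C(6,1) · (1.6/2.9)^1 · (1.3/2.9)^5 ≈ 0.0599.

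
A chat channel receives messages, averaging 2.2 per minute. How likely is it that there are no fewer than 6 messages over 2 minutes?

0.2801

Over the interval, μ = 2.2 × 2 = 4.4 (2 minutes).
P(N ≥ 6) = 1 − P(N ≤ 5) = 1 − Σ_{j=0}^{5} e^(−μ) μ^j/j! ≈ 0.2801.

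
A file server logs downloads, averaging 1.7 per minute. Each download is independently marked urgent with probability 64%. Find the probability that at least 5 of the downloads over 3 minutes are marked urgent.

0.2309

Thinning: the downloads that are marked urgent themselves form a Poisson process with rate 0.64 × 1.7 = 1.088 per minute.
Over the interval, μ = 1.088 × 3 = 3.264 (3 minutes).
P(N ≥ 5) = 1 − P(N ≤ 4) ≈ 0.2309.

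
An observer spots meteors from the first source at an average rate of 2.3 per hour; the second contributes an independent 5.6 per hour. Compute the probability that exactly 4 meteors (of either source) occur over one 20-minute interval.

0.1439

Independent Poisson processes superpose: combined rate λ = 2.3 + 5.6 = 7.9 per hour.
Over the interval, μ = 7.9 × 1/3 ≈ 2.63333 (a 20-minute interval = 1/3 hours).
P(N = 4) = e^(−2.63333) · 2.63333^4/4! ≈ 0.1439.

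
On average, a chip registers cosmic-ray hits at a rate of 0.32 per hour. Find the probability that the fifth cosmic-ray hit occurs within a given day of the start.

0.8805

Over the interval, μ = 0.32 × 24 = 7.68 (a day = 24 hours).
The fifth arrival falls in the interval iff at least 5 events occur there: P(S_5 ≤ t) = P(N ≥ 5) = 1 − P(N ≤ 4) ≈ 0.8805.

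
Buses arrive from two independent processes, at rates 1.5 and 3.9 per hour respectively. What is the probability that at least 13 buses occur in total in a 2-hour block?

0.2896

Independent Poisson processes superpose: combined rate λ = 1.5 + 3.9 = 5.4 per hour.
Over the interval, μ = 5.4 × 2 = 10.8 (a 2-hour block = 2 hours).
P(N ≥ 13) = 1 − P(N ≤ 12) ≈ 0.2896.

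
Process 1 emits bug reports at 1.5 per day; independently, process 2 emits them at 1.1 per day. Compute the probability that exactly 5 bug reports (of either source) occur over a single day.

0.0735

Independent Poisson processes superpose: combined rate λ = 1.5 + 1.1 = 2.6 per day.
So μ = 2.6.
P(N = 5) = e^(−2.6) · 2.6^5/5! ≈ 0.0735.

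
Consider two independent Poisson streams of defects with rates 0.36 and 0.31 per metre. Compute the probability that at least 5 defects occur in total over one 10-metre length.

Independent Poisson processes superpose: combined rate λ = 0.36 + 0.31 = 0.67 per metre.
Over the interval, μ = 0.67 × 10 = 6.7 (a 10-metre length = 10 metres).
P(N ≥ 5) = 1 − P(N ≤ 4) ≈ 0.7978.

0.7978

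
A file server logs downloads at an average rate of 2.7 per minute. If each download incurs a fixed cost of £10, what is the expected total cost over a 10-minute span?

E[N] = 2.7 × 10 = 27 (a 10-minute span = 10 minutes); E[cost] = 27 × £10 = £270.

£270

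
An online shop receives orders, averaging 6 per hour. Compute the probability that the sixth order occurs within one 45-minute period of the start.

Over the interval, μ = 6 × 0.75 = 4.5 (a 45-minute period = 0.75 hours).
The sixth arrival falls in the interval iff at least 6 events occur there: P(S_6 ≤ t) = P(N ≥ 6) = 1 − P(N ≤ 5) ≈ 0.2971.

0.2971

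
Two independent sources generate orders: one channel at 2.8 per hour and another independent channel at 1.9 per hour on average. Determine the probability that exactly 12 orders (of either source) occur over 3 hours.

Independent Poisson processes superpose: combined rate λ = 2.8 + 1.9 = 4.7 per hour.
Over the interval, μ = 4.7 × 3 = 14.1 (3 hours).
P(N = 12) = e^(−14.1) · 14.1^12/12! ≈ 0.0970.

0.0970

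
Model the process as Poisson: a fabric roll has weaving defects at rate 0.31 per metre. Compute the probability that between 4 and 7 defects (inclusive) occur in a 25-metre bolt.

Over the interval, μ = 0.31 × 25 = 7.75 (a 25-metre bolt = 25 metres).
P(4 ≤ N ≤ 7) = Σ_{j=4}^{7} e^(−7.75) · 7.75^j/j! ≈ 0.4382.

0.4382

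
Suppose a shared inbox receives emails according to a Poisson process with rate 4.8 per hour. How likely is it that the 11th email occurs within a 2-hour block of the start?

Over the interval, μ = 4.8 × 2 = 9.6 (a 2-hour block = 2 hours).
The 11th arrival falls in the interval iff at least 11 events occur there: P(S_11 ≤ t) = P(N ≥ 11) = 1 − P(N ≤ 10) ≈ 0.3671.

0.3671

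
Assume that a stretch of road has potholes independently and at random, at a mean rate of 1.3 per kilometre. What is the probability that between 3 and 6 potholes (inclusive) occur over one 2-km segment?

0.4644

Over the interval, μ = 1.3 × 2 = 2.6 (a 2-km segment = 2 kilometres).
P(3 ≤ N ≤ 6) = Σ_{j=3}^{6} e^(−2.6) · 2.6^j/j! ≈ 0.4644.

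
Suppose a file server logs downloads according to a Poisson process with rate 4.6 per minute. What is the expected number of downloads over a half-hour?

E[N] = λt = 4.6 × 30 = 138 (a half-hour = 30 minutes).

138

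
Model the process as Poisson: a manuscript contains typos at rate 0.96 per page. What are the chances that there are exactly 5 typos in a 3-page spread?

0.0927

Over the interval, μ = 0.96 × 3 = 2.88 (a 3-page spread = 3 pages).
P(N = 5) = e^(−μ) μ^5/5! = e^(−2.88) · 2.88^5/120 ≈ 0.0927.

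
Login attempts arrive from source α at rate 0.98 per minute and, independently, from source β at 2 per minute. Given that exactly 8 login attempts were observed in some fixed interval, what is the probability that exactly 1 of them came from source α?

0.1614

Given the total, each event is independently from source α with probability p = λ_α/(λ_α+λ_β) = 0.98/2.98 ≈ 0.3289.
So K ~ Binomial(8, 0.98/2.98): P(K = 1) = C(8,1) · (0.98/2.98)^1 · (2/2.98)^7 ≈ 0.1614.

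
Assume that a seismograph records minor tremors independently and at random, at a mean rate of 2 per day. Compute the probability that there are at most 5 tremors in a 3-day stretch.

Over the interval, μ = 2 × 3 = 6 (a 3-day stretch = 3 days).
P(N ≤ 5) = Σ_{j=0}^{5} e^(−μ) μ^j/j! ≈ 0.4457.

0.4457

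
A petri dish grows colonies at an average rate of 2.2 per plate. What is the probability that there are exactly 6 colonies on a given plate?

0.0174

With mean μ = 2.2 per plate,
P(N = 6) = e^(−μ) μ^6/6! = e^(−2.2) · 2.2^6/720 ≈ 0.0174.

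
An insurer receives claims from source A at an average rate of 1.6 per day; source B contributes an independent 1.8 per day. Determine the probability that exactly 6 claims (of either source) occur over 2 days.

Independent Poisson processes superpose: combined rate λ = 1.6 + 1.8 = 3.4 per day.
Over the interval, μ = 3.4 × 2 = 6.8 (2 days).
P(N = 6) = e^(−6.8) · 6.8^6/6! ≈ 0.1529.

0.1529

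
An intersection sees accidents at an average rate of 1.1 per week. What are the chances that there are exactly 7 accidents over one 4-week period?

0.0778

Over the interval, μ = 1.1 × 4 = 4.4 (a 4-week period = 4 weeks).
P(N = 7) = e^(−μ) μ^7/7! = e^(−4.4) · 4.4^7/5040 ≈ 0.0778.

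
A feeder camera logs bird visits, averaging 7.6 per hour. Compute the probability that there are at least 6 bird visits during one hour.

0.7693

With mean μ = 7.6 per hour,
P(N ≥ 6) = 1 − P(N ≤ 5) = 1 − Σ_{j=0}^{5} e^(−μ) μ^j/j! ≈ 0.7693.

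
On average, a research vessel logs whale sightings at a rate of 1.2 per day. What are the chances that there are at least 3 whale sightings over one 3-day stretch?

Over the interval, μ = 1.2 × 3 = 3.6 (a 3-day stretch = 3 days).
P(N ≥ 3) = 1 − P(N ≤ 2) = 1 − Σ_{j=0}^{2} e^(−μ) μ^j/j! ≈ 0.6973.

0.6973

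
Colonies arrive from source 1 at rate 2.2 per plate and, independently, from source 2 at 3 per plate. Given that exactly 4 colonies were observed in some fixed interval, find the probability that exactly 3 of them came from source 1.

0.1748

Given the total, each event is independently from source 1 with probability p = λ_1/(λ_1+λ_2) = 2.2/5.2 ≈ 0.4231.
So K ~ Binomial(4, 2.2/5.2): P(K = 3) = C(4,3) · (2.2/5.2)^3 · (3/5.2)^1 ≈ 0.1748.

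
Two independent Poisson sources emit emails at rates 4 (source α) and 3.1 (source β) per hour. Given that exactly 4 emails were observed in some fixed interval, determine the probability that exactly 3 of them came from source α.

Given the total, each event is independently from source α with probability p = λ_α/(λ_α+λ_β) = 4/7.1 ≈ 0.5634.
So K ~ Binomial(4, 4/7.1): P(K = 3) = C(4,3) · (4/7.1)^3 · (3.1/7.1)^1 ≈ 0.3123.

0.3123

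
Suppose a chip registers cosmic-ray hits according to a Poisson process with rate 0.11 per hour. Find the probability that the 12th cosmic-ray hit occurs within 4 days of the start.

Over the interval, μ = 0.11 × 96 = 10.56 (4 days = 96 hours).
The 12th arrival falls in the interval iff at least 12 events occur there: P(S_12 ≤ t) = P(N ≥ 12) = 1 − P(N ≤ 11) ≈ 0.3684.

0.3684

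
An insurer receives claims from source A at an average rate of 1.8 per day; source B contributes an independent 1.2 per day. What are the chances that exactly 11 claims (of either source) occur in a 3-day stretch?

0.0970

Independent Poisson processes superpose: combined rate λ = 1.8 + 1.2 = 3 per day.
Over the interval, μ = 3 × 3 = 9 (a 3-day stretch = 3 days).
P(N = 11) = e^(−9) · 9^11/11! ≈ 0.0970.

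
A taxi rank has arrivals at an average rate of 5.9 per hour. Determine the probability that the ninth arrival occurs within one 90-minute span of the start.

Over the interval, μ = 5.9 × 1.5 = 8.85 (a 90-minute span = 1.5 hours).
The ninth arrival falls in the interval iff at least 9 events occur there: P(S_9 ≤ t) = P(N ≥ 9) = 1 − P(N ≤ 8) ≈ 0.5244.

0.5244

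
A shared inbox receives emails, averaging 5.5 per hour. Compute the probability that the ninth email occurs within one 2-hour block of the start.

Over the interval, μ = 5.5 × 2 = 11 (a 2-hour block = 2 hours).
The ninth arrival falls in the interval iff at least 9 events occur there: P(S_9 ≤ t) = P(N ≥ 9) = 1 − P(N ≤ 8) ≈ 0.7680.

0.7680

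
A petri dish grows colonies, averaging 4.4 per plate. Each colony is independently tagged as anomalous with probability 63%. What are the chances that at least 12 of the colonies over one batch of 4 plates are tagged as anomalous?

Thinning: the colonies that are tagged as anomalous themselves form a Poisson process with rate 0.63 × 4.4 = 2.772 per plate.
Over the interval, μ = 2.772 × 4 = 11.088 (a batch of 4 plates = 4 plates).
P(N ≥ 12) = 1 − P(N ≤ 11) ≈ 0.4312.

0.4312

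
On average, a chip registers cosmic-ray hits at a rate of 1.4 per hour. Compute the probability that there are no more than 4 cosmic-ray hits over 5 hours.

0.1730

Over the interval, μ = 1.4 × 5 = 7 (5 hours).
P(N ≤ 4) = Σ_{j=0}^{4} e^(−μ) μ^j/j! ≈ 0.1730.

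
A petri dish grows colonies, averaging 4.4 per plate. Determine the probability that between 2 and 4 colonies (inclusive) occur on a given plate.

0.4849

With mean μ = 4.4 per plate,
P(2 ≤ N ≤ 4) = Σ_{j=2}^{4} e^(−4.4) · 4.4^j/j! ≈ 0.4849.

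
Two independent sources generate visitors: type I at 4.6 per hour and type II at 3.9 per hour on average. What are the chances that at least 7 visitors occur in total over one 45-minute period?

Independent Poisson processes superpose: combined rate λ = 4.6 + 3.9 = 8.5 per hour.
Over the interval, μ = 8.5 × 0.75 = 6.375 (a 45-minute period = 0.75 hours).
P(N ≥ 7) = 1 − P(N ≤ 6) ≈ 0.4537.

0.4537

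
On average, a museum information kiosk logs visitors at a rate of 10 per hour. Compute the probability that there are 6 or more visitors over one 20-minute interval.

0.1212

Over the interval, μ = 10 × 1/3 ≈ 3.33333 (a 20-minute interval = 1/3 hours).
P(N ≥ 6) = 1 − P(N ≤ 5) = 1 − Σ_{j=0}^{5} e^(−μ) μ^j/j! ≈ 0.1212.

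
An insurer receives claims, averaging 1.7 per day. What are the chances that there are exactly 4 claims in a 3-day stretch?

0.1719

Over the interval, μ = 1.7 × 3 = 5.1 (a 3-day stretch = 3 days).
P(N = 4) = e^(−μ) μ^4/4! = e^(−5.1) · 5.1^4/24 ≈ 0.1719.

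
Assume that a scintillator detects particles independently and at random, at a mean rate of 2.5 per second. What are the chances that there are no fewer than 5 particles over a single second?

0.1088

With mean μ = 2.5 per second,
P(N ≥ 5) = 1 − P(N ≤ 4) = 1 − Σ_{j=0}^{4} e^(−μ) μ^j/j! ≈ 0.1088.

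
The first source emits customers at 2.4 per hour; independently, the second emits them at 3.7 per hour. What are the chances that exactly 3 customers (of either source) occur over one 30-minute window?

Independent Poisson processes superpose: combined rate λ = 2.4 + 3.7 = 6.1 per hour.
Over the interval, μ = 6.1 × 0.5 = 3.05 (a 30-minute window = 0.5 hours).
P(N = 3) = e^(−3.05) · 3.05^3/3! ≈ 0.2239.

0.2239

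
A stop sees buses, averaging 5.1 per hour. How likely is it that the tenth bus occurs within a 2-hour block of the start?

Over the interval, μ = 5.1 × 2 = 10.2 (a 2-hour block = 2 hours).
The tenth arrival falls in the interval iff at least 10 events occur there: P(S_10 ≤ t) = P(N ≥ 10) = 1 − P(N ≤ 9) ≈ 0.5668.

0.5668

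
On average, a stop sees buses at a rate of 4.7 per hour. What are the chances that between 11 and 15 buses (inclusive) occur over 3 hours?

0.4903

Over the interval, μ = 4.7 × 3 = 14.1 (3 hours).
P(11 ≤ N ≤ 15) = Σ_{j=11}^{15} e^(−14.1) · 14.1^j/j! ≈ 0.4903.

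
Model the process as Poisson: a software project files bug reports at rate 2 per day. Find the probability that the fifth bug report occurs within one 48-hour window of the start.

0.3712

Over the interval, μ = 2 × 2 = 4 (a 48-hour window = 2 days).
The fifth arrival falls in the interval iff at least 5 events occur there: P(S_5 ≤ t) = P(N ≥ 5) = 1 − P(N ≤ 4) ≈ 0.3712.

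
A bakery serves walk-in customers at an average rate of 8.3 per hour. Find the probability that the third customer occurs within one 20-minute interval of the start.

Over the interval, μ = 8.3 × 1/3 ≈ 2.76667 (a 20-minute interval = 1/3 hours).
The third arrival falls in the interval iff at least 3 events occur there: P(S_3 ≤ t) = P(N ≥ 3) = 1 − P(N ≤ 2) ≈ 0.5226.

0.5226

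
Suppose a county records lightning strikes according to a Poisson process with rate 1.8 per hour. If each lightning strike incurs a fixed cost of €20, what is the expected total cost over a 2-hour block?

E[N] = 1.8 × 2 = 3.6 (a 2-hour block = 2 hours); E[cost] = 3.6 × €20 = €72.

€72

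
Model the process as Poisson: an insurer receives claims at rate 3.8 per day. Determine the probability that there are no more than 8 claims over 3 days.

Over the interval, μ = 3.8 × 3 = 11.4 (3 days).
P(N ≤ 8) = Σ_{j=0}^{8} e^(−μ) μ^j/j! ≈ 0.1984.

0.1984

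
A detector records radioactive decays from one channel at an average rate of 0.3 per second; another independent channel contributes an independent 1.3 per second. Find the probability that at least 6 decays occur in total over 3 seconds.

Independent Poisson processes superpose: combined rate λ = 0.3 + 1.3 = 1.6 per second.
Over the interval, μ = 1.6 × 3 = 4.8 (3 seconds).
P(N ≥ 6) = 1 − P(N ≤ 5) ≈ 0.3490.

0.3490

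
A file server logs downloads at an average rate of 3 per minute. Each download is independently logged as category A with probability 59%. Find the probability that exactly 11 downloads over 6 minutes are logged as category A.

0.1186

Thinning: the downloads that are logged as category A themselves form a Poisson process with rate 0.59 × 3 = 1.77 per minute.
Over the interval, μ = 1.77 × 6 = 10.62 (6 minutes).
P(N = 11) = e^(−10.62) · 10.62^11/11! ≈ 0.1186.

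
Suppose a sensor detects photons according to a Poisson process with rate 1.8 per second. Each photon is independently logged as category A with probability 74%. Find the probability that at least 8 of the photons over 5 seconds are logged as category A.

Thinning: the photons that are logged as category A themselves form a Poisson process with rate 0.74 × 1.8 = 1.332 per second.
Over the interval, μ = 1.332 × 5 = 6.66 (5 seconds).
P(N ≥ 8) = 1 − P(N ≤ 7) ≈ 0.3508.

0.3508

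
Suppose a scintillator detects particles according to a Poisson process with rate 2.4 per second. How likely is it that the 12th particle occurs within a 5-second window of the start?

Over the interval, μ = 2.4 × 5 = 12 (a 5-second window = 5 seconds).
The 12th arrival falls in the interval iff at least 12 events occur there: P(S_12 ≤ t) = P(N ≥ 12) = 1 − P(N ≤ 11) ≈ 0.5384.

0.5384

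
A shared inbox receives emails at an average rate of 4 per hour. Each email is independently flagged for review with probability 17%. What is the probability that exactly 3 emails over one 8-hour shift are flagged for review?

0.1164

Thinning: the emails that are flagged for review themselves form a Poisson process with rate 0.17 × 4 = 0.68 per hour.
Over the interval, μ = 0.68 × 8 = 5.44 (an 8-hour shift = 8 hours).
P(N = 3) = e^(−5.44) · 5.44^3/3! ≈ 0.1164.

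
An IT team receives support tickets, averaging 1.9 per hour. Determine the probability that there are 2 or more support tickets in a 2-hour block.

0.8926

Over the interval, μ = 1.9 × 2 = 3.8 (a 2-hour block = 2 hours).
P(N ≥ 2) = 1 − P(N ≤ 1) = 1 − Σ_{j=0}^{1} e^(−μ) μ^j/j! ≈ 0.8926.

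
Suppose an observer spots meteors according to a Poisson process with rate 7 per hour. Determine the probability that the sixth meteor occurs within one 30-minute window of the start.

0.1424

Over the interval, μ = 7 × 0.5 = 3.5 (a 30-minute window = 0.5 hours).
The sixth arrival falls in the interval iff at least 6 events occur there: P(S_6 ≤ t) = P(N ≥ 6) = 1 − P(N ≤ 5) ≈ 0.1424.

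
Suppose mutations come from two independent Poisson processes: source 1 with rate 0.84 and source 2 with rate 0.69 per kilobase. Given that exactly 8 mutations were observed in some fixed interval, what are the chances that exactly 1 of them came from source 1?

0.0167

Given the total, each event is independently from source 1 with probability p = λ_1/(λ_1+λ_2) = 0.84/1.53 ≈ 0.5490.
So K ~ Binomial(8, 0.84/1.53): P(K = 1) = C(8,1) · (0.84/1.53)^1 · (0.69/1.53)^7 ≈ 0.0167.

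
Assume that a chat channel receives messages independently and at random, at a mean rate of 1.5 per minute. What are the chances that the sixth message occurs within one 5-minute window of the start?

0.7586

Over the interval, μ = 1.5 × 5 = 7.5 (a 5-minute window = 5 minutes).
The sixth arrival falls in the interval iff at least 6 events occur there: P(S_6 ≤ t) = P(N ≥ 6) = 1 − P(N ≤ 5) ≈ 0.7586.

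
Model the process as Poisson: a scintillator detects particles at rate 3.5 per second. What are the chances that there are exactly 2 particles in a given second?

With mean μ = 3.5 per second,
P(N = 2) = e^(−μ) μ^2/2! = e^(−3.5) · 3.5^2/2 ≈ 0.1850.

0.1850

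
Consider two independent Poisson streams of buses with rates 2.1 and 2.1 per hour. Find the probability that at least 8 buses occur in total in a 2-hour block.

0.6013

Independent Poisson processes superpose: combined rate λ = 2.1 + 2.1 = 4.2 per hour.
Over the interval, μ = 4.2 × 2 = 8.4 (a 2-hour block = 2 hours).
P(N ≥ 8) = 1 − P(N ≤ 7) ≈ 0.6013.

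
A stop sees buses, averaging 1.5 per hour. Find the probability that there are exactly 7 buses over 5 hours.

0.1465

Over the interval, μ = 1.5 × 5 = 7.5 (5 hours).
P(N = 7) = e^(−μ) μ^7/7! = e^(−7.5) · 7.5^7/5040 ≈ 0.1465.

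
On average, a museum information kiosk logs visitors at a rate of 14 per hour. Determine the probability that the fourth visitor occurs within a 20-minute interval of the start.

Over the interval, μ = 14 × 1/3 ≈ 4.66667 (a 20-minute interval = 1/3 hours).
The fourth arrival falls in the interval iff at least 4 events occur there: P(S_4 ≤ t) = P(N ≥ 4) = 1 − P(N ≤ 3) ≈ 0.6850.

0.6850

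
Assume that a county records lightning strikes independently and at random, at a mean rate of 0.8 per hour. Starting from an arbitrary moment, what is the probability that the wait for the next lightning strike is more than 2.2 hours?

0.1720

The wait for the next event is exponential with rate λ = 0.8 per hour.
P(T > 2.2) = e^(−λt) = e^(−0.8 × 2.2) = e^(−1.76) ≈ 0.1720.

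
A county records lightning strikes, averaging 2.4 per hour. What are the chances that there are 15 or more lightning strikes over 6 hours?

0.4719

Over the interval, μ = 2.4 × 6 = 14.4 (6 hours).
P(N ≥ 15) = 1 − P(N ≤ 14) = 1 − Σ_{j=0}^{14} e^(−μ) μ^j/j! ≈ 0.4719.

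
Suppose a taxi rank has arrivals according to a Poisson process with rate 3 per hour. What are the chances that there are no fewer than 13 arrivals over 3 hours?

Over the interval, μ = 3 × 3 = 9 (3 hours).
P(N ≥ 13) = 1 − P(N ≤ 12) = 1 − Σ_{j=0}^{12} e^(−μ) μ^j/j! ≈ 0.1242.

0.1242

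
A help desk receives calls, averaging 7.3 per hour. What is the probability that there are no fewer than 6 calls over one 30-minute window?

Over the interval, μ = 7.3 × 0.5 = 3.65 (a 30-minute window = 0.5 hours).
P(N ≥ 6) = 1 − P(N ≤ 5) = 1 − Σ_{j=0}^{5} e^(−μ) μ^j/j! ≈ 0.1628.

0.1628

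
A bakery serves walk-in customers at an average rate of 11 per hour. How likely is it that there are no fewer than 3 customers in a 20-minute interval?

Over the interval, μ = 11 × 1/3 ≈ 3.66667 (a 20-minute interval = 1/3 hours).
P(N ≥ 3) = 1 − P(N ≤ 2) = 1 − Σ_{j=0}^{2} e^(−μ) μ^j/j! ≈ 0.7089.

0.7089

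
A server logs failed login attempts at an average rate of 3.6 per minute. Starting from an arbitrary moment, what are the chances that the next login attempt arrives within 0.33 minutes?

Inter-arrival times are exponential with rate λ = 3.6 per minute.
P(T ≤ 0.33) = 1 − e^(−λt) = 1 − e^(−3.6 × 0.33) = 1 − e^(−1.188) ≈ 0.6952.

0.6952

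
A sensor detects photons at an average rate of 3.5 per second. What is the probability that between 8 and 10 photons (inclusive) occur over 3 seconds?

Over the interval, μ = 3.5 × 3 = 10.5 (3 seconds).
P(8 ≤ N ≤ 10) = Σ_{j=8}^{10} e^(−10.5) · 10.5^j/j! ≈ 0.3422.

0.3422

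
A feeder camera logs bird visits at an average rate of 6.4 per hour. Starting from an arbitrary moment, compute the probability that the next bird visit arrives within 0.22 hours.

Inter-arrival times are exponential with rate λ = 6.4 per hour.
P(T ≤ 0.22) = 1 − e^(−λt) = 1 − e^(−6.4 × 0.22) = 1 − e^(−1.408) ≈ 0.7554.

0.7554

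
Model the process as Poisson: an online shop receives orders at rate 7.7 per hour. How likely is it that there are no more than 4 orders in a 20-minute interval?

Over the interval, μ = 7.7 × 1/3 ≈ 2.56667 (a 20-minute interval = 1/3 hours).
P(N ≤ 4) = Σ_{j=0}^{4} e^(−μ) μ^j/j! ≈ 0.8821.

0.8821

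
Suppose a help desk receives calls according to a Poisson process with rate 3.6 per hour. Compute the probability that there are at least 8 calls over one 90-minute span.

0.1783

Over the interval, μ = 3.6 × 1.5 = 5.4 (a 90-minute span = 1.5 hours).
P(N ≥ 8) = 1 − P(N ≤ 7) = 1 − Σ_{j=0}^{7} e^(−μ) μ^j/j! ≈ 0.1783.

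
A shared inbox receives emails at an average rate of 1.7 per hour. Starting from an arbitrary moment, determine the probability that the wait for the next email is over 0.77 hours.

The wait for the next event is exponential with rate λ = 1.7 per hour.
P(T > 0.77) = e^(−λt) = e^(−1.7 × 0.77) = e^(−1.309) ≈ 0.2701.

0.2701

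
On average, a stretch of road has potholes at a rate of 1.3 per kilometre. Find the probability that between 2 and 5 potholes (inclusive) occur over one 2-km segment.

0.6836

Over the interval, μ = 1.3 × 2 = 2.6 (a 2-km segment = 2 kilometres).
P(2 ≤ N ≤ 5) = Σ_{j=2}^{5} e^(−2.6) · 2.6^j/j! ≈ 0.6836.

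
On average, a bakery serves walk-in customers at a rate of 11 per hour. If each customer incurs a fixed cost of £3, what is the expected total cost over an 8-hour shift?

E[N] = 11 × 8 = 88 (an 8-hour shift = 8 hours); E[cost] = 88 × £3 = £264.

£264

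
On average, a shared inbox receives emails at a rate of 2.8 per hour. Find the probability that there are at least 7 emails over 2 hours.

Over the interval, μ = 2.8 × 2 = 5.6 (2 hours).
P(N ≥ 7) = 1 − P(N ≤ 6) = 1 − Σ_{j=0}^{6} e^(−μ) μ^j/j! ≈ 0.3297.

0.3297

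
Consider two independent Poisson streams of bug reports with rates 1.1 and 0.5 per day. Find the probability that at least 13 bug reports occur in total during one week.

Independent Poisson processes superpose: combined rate λ = 1.1 + 0.5 = 1.6 per day.
Over the interval, μ = 1.6 × 7 = 11.2 (a week = 7 days).
P(N ≥ 13) = 1 − P(N ≤ 12) ≈ 0.3334.

0.3334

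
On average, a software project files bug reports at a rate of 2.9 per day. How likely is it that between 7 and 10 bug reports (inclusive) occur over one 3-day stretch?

Over the interval, μ = 2.9 × 3 = 8.7 (a 3-day stretch = 3 days).
P(7 ≤ N ≤ 10) = Σ_{j=7}^{10} e^(−8.7) · 8.7^j/j! ≈ 0.5054.

0.5054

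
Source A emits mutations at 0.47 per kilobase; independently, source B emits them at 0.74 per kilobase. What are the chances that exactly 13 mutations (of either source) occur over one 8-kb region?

0.0658

Independent Poisson processes superpose: combined rate λ = 0.47 + 0.74 = 1.21 per kilobase.
Over the interval, μ = 1.21 × 8 = 9.68 (an 8-kb region = 8 kilobases).
P(N = 13) = e^(−9.68) · 9.68^13/13! ≈ 0.0658.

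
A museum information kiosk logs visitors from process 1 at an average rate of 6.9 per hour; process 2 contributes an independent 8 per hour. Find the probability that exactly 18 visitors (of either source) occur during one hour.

Independent Poisson processes superpose: combined rate λ = 6.9 + 8 = 14.9 per hour.
So μ = 14.9.
P(N = 18) = e^(−14.9) · 14.9^18/18! ≈ 0.0692.

0.0692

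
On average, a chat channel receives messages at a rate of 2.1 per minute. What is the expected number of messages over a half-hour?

E[N] = λt = 2.1 × 30 = 63 (a half-hour = 30 minutes).

63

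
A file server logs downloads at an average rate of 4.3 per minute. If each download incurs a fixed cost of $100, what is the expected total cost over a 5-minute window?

$2150

E[N] = 4.3 × 5 = 21.5 (a 5-minute window = 5 minutes); E[cost] = 21.5 × $100 = $2150.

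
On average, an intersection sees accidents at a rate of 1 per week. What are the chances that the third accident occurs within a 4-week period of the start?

0.7619

Over the interval, μ = 1 × 4 = 4 (a 4-week period = 4 weeks).
The third arrival falls in the interval iff at least 3 events occur there: P(S_3 ≤ t) = P(N ≥ 3) = 1 − P(N ≤ 2) ≈ 0.7619.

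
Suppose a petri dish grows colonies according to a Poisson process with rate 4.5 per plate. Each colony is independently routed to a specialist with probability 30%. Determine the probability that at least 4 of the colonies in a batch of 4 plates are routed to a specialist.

0.7867

Thinning: the colonies that are routed to a specialist themselves form a Poisson process with rate 0.3 × 4.5 = 1.35 per plate.
Over the interval, μ = 1.35 × 4 = 5.4 (a batch of 4 plates = 4 plates).
P(N ≥ 4) = 1 − P(N ≤ 3) ≈ 0.7867.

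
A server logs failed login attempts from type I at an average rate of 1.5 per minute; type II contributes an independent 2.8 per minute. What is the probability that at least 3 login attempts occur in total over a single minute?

Independent Poisson processes superpose: combined rate λ = 1.5 + 2.8 = 4.3 per minute.
So μ = 4.3.
P(N ≥ 3) = 1 − P(N ≤ 2) ≈ 0.8026.

0.8026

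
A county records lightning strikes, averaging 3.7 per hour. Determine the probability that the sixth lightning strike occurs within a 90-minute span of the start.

0.4796

Over the interval, μ = 3.7 × 1.5 = 5.55 (a 90-minute span = 1.5 hours).
The sixth arrival falls in the interval iff at least 6 events occur there: P(S_6 ≤ t) = P(N ≥ 6) = 1 − P(N ≤ 5) ≈ 0.4796.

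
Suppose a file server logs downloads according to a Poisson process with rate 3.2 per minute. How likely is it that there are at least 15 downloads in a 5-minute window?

Over the interval, μ = 3.2 × 5 = 16 (a 5-minute window = 5 minutes).
P(N ≥ 15) = 1 − P(N ≤ 14) = 1 − Σ_{j=0}^{14} e^(−μ) μ^j/j! ≈ 0.6325.

0.6325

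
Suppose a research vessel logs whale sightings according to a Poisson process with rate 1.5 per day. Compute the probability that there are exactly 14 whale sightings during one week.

0.0625

Over the interval, μ = 1.5 × 7 = 10.5 (a week = 7 days).
P(N = 14) = e^(−μ) μ^14/14! = e^(−10.5) · 10.5^14/87178291200 ≈ 0.0625.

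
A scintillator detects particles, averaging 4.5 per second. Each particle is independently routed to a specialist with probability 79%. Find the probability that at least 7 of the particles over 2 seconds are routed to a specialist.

0.5665

Thinning: the particles that are routed to a specialist themselves form a Poisson process with rate 0.79 × 4.5 = 3.555 per second.
Over the interval, μ = 3.555 × 2 = 7.11 (2 seconds).
P(N ≥ 7) = 1 − P(N ≤ 6) ≈ 0.5665.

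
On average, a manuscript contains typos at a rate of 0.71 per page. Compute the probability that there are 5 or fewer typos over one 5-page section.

0.8509

Over the interval, μ = 0.71 × 5 = 3.55 (a 5-page section = 5 pages).
P(N ≤ 5) = Σ_{j=0}^{5} e^(−μ) μ^j/j! ≈ 0.8509.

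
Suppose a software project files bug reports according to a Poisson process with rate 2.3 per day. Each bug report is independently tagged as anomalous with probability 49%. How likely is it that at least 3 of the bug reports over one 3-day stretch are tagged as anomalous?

Thinning: the bug reports that are tagged as anomalous themselves form a Poisson process with rate 0.49 × 2.3 = 1.127 per day.
Over the interval, μ = 1.127 × 3 = 3.381 (a 3-day stretch = 3 days).
P(N ≥ 3) = 1 − P(N ≤ 2) ≈ 0.6566.

0.6566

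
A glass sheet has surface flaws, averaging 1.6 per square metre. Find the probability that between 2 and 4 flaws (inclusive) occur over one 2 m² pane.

0.6094

Over the interval, μ = 1.6 × 2 = 3.2 (a 2 m² pane = 2 square metres).
P(2 ≤ N ≤ 4) = Σ_{j=2}^{4} e^(−3.2) · 3.2^j/j! ≈ 0.6094.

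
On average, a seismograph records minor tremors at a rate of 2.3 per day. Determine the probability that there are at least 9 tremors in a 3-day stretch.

Over the interval, μ = 2.3 × 3 = 6.9 (a 3-day stretch = 3 days).
P(N ≥ 9) = 1 − P(N ≤ 8) = 1 − Σ_{j=0}^{8} e^(−μ) μ^j/j! ≈ 0.2580.

0.2580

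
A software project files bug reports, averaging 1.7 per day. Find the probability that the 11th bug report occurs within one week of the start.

Over the interval, μ = 1.7 × 7 = 11.9 (a week = 7 days).
The 11th arrival falls in the interval iff at least 11 events occur there: P(S_11 ≤ t) = P(N ≥ 11) = 1 − P(N ≤ 10) ≈ 0.6422.

0.6422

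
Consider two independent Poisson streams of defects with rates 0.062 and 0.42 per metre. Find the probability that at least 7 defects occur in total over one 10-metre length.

Independent Poisson processes superpose: combined rate λ = 0.062 + 0.42 = 0.482 per metre.
Over the interval, μ = 0.482 × 10 = 4.82 (a 10-metre length = 10 metres).
P(N ≥ 7) = 1 − P(N ≤ 6) ≈ 0.2120.

0.2120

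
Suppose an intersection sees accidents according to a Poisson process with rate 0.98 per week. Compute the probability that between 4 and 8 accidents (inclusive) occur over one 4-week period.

0.5317

Over the interval, μ = 0.98 × 4 = 3.92 (a 4-week period = 4 weeks).
P(4 ≤ N ≤ 8) = Σ_{j=4}^{8} e^(−3.92) · 3.92^j/j! ≈ 0.5317.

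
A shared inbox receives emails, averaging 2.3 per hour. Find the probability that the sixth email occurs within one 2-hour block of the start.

Over the interval, μ = 2.3 × 2 = 4.6 (a 2-hour block = 2 hours).
The sixth arrival falls in the interval iff at least 6 events occur there: P(S_6 ≤ t) = P(N ≥ 6) = 1 − P(N ≤ 5) ≈ 0.3142.

0.3142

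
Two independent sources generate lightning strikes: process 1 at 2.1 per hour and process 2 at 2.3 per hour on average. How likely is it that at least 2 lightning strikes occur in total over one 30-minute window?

Independent Poisson processes superpose: combined rate λ = 2.1 + 2.3 = 4.4 per hour.
Over the interval, μ = 4.4 × 0.5 = 2.2 (a 30-minute window = 0.5 hours).
P(N ≥ 2) = 1 − P(N ≤ 1) ≈ 0.6454.

0.6454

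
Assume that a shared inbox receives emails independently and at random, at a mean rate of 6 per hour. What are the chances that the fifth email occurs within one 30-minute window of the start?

Over the interval, μ = 6 × 0.5 = 3 (a 30-minute window = 0.5 hours).
The fifth arrival falls in the interval iff at least 5 events occur there: P(S_5 ≤ t) = P(N ≥ 5) = 1 − P(N ≤ 4) ≈ 0.1847.

0.1847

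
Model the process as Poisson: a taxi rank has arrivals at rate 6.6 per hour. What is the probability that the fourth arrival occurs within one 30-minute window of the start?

Over the interval, μ = 6.6 × 0.5 = 3.3 (a 30-minute window = 0.5 hours).
The fourth arrival falls in the interval iff at least 4 events occur there: P(S_4 ≤ t) = P(N ≥ 4) = 1 − P(N ≤ 3) ≈ 0.4197.

0.4197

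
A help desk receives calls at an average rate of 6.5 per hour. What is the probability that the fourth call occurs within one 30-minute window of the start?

0.4086

Over the interval, μ = 6.5 × 0.5 = 3.25 (a 30-minute window = 0.5 hours).
The fourth arrival falls in the interval iff at least 4 events occur there: P(S_4 ≤ t) = P(N ≥ 4) = 1 − P(N ≤ 3) ≈ 0.4086.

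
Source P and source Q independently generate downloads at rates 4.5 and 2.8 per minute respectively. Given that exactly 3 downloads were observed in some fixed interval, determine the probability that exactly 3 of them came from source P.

Given the total, each event is independently from source P with probability p = λ_P/(λ_P+λ_Q) = 4.5/7.3 ≈ 0.6164.
So K ~ Binomial(3, 4.5/7.3): P(K = 3) = C(3,3) · (4.5/7.3)^3 · (2.8/7.3)^0 ≈ 0.2342.

0.2342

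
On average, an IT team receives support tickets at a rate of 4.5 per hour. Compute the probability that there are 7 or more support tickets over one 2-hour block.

Over the interval, μ = 4.5 × 2 = 9 (a 2-hour block = 2 hours).
P(N ≥ 7) = 1 − P(N ≤ 6) = 1 − Σ_{j=0}^{6} e^(−μ) μ^j/j! ≈ 0.7932.

0.7932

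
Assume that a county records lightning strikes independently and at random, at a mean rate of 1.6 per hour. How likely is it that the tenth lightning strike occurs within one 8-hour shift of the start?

0.8206

Over the interval, μ = 1.6 × 8 = 12.8 (an 8-hour shift = 8 hours).
The tenth arrival falls in the interval iff at least 10 events occur there: P(S_10 ≤ t) = P(N ≥ 10) = 1 − P(N ≤ 9) ≈ 0.8206.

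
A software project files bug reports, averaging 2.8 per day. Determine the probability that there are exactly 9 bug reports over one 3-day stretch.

0.1290

Over the interval, μ = 2.8 × 3 = 8.4 (a 3-day stretch = 3 days).
P(N = 9) = e^(−μ) μ^9/9! = e^(−8.4) · 8.4^9/362880 ≈ 0.1290.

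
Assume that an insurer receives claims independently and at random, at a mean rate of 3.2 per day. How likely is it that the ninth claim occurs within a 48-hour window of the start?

0.1967

Over the interval, μ = 3.2 × 2 = 6.4 (a 48-hour window = 2 days).
The ninth arrival falls in the interval iff at least 9 events occur there: P(S_9 ≤ t) = P(N ≥ 9) = 1 − P(N ≤ 8) ≈ 0.1967.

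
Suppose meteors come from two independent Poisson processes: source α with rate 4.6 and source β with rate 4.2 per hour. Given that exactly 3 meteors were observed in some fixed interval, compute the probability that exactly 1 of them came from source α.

Given the total, each event is independently from source α with probability p = λ_α/(λ_α+λ_β) = 4.6/8.8 ≈ 0.5227.
So K ~ Binomial(3, 4.6/8.8): P(K = 1) = C(3,1) · (4.6/8.8)^1 · (4.2/8.8)^2 ≈ 0.3572.

0.3572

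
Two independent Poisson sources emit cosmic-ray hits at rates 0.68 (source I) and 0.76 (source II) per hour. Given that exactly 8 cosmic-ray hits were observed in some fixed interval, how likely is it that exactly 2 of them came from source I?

Given the total, each event is independently from source I with probability p = λ_I/(λ_I+λ_II) = 0.68/1.44 ≈ 0.4722.
So K ~ Binomial(8, 0.68/1.44): P(K = 2) = C(8,2) · (0.68/1.44)^2 · (0.76/1.44)^6 ≈ 0.1349.

0.1349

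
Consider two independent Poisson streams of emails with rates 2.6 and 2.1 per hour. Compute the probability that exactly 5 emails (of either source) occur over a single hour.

0.1738

Independent Poisson processes superpose: combined rate λ = 2.6 + 2.1 = 4.7 per hour.
So μ = 4.7.
P(N = 5) = e^(−4.7) · 4.7^5/5! ≈ 0.1738.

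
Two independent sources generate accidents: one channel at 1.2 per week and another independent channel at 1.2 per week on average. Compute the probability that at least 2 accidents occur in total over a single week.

0.6916

Independent Poisson processes superpose: combined rate λ = 1.2 + 1.2 = 2.4 per week.
So μ = 2.4.
P(N ≥ 2) = 1 − P(N ≤ 1) ≈ 0.6916.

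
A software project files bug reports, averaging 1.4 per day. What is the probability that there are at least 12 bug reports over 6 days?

Over the interval, μ = 1.4 × 6 = 8.4 (6 days).
P(N ≥ 12) = 1 − P(N ≤ 11) = 1 − Σ_{j=0}^{11} e^(−μ) μ^j/j! ≈ 0.1429.

0.1429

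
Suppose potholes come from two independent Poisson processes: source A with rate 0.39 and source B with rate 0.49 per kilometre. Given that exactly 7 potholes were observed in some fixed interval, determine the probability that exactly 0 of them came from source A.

Given the total, each event is independently from source A with probability p = λ_A/(λ_A+λ_B) = 0.39/0.88 ≈ 0.4432.
So K ~ Binomial(7, 0.39/0.88): P(K = 0) = C(7,0) · (0.39/0.88)^0 · (0.49/0.88)^7 ≈ 0.0166.

0.0166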